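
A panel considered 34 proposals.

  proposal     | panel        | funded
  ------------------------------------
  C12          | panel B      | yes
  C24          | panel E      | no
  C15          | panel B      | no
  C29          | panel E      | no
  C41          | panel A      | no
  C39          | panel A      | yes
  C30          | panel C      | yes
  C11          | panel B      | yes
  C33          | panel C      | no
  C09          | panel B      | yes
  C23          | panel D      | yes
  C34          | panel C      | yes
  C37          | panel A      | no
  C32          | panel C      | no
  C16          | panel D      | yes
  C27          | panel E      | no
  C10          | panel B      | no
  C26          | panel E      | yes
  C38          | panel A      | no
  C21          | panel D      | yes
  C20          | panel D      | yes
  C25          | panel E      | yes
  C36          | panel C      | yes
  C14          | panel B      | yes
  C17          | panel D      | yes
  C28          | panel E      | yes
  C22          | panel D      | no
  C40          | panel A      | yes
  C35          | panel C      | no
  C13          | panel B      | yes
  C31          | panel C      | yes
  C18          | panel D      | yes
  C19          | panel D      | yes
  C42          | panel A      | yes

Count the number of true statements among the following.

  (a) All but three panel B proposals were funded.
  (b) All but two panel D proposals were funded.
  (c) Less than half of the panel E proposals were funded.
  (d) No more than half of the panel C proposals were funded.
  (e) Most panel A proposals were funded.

(a) panel B: |A| = 7, |A ∩ B| = 5; needs |A ∖ B| = 3 — false.
(b) panel D: |A| = 8, |A ∩ B| = 7; needs |A ∖ B| = 2 — false.
(c) panel E: |A| = 6, |A ∩ B| = 3; needs |A ∩ B| < |A ∖ B| — false.
(d) panel C: |A| = 7, |A ∩ B| = 4; needs |A ∩ B| ≤ |A ∖ B| — false.
(e) panel A: |A| = 6, |A ∩ B| = 3; needs |A ∩ B| > |A ∖ B| — false.

0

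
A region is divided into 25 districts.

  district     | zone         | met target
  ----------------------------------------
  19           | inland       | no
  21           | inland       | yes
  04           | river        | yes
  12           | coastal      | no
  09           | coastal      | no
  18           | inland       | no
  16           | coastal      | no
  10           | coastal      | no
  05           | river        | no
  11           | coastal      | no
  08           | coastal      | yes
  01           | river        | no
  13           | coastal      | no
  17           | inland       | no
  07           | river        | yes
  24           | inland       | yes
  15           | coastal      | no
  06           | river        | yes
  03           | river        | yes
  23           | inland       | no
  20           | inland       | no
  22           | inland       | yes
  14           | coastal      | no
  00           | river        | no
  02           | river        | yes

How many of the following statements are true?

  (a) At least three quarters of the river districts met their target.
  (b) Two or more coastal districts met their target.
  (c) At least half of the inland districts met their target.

0

(a) river: |A| = 8, |A ∩ B| = 5; needs |A ∩ B| / |A| ≥ 3/4 — false.
(b) coastal: |A| = 9, |A ∩ B| = 1; needs |A ∩ B| ≥ 2 — false.
(c) inland: |A| = 8, |A ∩ B| = 3; needs |A ∩ B| ≥ |A ∖ B| — false.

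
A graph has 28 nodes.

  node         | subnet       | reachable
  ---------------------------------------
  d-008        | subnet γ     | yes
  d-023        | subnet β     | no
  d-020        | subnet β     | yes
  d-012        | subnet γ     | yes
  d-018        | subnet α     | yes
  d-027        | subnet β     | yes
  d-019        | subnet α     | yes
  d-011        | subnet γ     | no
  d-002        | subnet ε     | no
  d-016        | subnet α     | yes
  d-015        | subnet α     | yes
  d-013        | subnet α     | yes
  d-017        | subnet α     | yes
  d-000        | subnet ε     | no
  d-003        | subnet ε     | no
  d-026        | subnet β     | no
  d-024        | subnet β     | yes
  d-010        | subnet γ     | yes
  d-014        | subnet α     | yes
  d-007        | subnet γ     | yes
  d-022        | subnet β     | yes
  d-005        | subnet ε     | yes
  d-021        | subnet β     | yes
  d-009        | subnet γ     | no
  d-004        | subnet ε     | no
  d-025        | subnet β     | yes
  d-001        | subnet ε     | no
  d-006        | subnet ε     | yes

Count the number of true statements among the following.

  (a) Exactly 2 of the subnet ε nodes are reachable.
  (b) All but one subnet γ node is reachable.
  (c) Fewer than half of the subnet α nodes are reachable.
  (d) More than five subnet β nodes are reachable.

2

(a) subnet ε: |A| = 7, |A ∩ B| = 2; needs |A ∩ B| = 2 — true.
(b) subnet γ: |A| = 6, |A ∩ B| = 4; needs |A ∖ B| = 1 — false.
(c) subnet α: |A| = 7, |A ∩ B| = 7; needs |A ∩ B| < |A ∖ B| — false.
(d) subnet β: |A| = 8, |A ∩ B| = 6; needs |A ∩ B| > 5 — true.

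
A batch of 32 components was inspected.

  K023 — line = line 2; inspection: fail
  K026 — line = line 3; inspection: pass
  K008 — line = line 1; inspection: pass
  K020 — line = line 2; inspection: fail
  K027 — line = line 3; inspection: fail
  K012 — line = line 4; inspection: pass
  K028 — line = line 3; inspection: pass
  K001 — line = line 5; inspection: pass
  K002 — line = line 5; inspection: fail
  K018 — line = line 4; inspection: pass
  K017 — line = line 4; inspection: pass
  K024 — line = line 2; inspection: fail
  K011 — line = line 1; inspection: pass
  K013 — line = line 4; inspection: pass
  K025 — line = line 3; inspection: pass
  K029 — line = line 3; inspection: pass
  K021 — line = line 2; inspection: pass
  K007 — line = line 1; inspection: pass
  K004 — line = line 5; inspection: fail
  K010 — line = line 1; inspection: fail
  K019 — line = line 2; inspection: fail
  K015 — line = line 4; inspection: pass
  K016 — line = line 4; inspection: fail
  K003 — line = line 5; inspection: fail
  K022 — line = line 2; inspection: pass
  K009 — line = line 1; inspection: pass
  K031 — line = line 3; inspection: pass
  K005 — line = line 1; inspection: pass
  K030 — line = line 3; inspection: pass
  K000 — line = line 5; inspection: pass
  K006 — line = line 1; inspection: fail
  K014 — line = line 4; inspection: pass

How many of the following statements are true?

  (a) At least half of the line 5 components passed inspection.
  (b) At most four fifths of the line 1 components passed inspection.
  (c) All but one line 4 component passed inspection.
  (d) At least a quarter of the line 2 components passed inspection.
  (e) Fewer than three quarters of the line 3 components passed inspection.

(a) line 5: |A| = 5, |A ∩ B| = 2; needs |A ∩ B| ≥ |A ∖ B| — false.
(b) line 1: |A| = 7, |A ∩ B| = 5; needs |A ∩ B| / |A| ≤ 4/5 — true.
(c) line 4: |A| = 7, |A ∩ B| = 6; needs |A ∖ B| = 1 — true.
(d) line 2: |A| = 6, |A ∩ B| = 2; needs |A ∩ B| / |A| ≥ 1/4 — true.
(e) line 3: |A| = 7, |A ∩ B| = 6; needs |A ∩ B| / |A| < 3/4 — false.

3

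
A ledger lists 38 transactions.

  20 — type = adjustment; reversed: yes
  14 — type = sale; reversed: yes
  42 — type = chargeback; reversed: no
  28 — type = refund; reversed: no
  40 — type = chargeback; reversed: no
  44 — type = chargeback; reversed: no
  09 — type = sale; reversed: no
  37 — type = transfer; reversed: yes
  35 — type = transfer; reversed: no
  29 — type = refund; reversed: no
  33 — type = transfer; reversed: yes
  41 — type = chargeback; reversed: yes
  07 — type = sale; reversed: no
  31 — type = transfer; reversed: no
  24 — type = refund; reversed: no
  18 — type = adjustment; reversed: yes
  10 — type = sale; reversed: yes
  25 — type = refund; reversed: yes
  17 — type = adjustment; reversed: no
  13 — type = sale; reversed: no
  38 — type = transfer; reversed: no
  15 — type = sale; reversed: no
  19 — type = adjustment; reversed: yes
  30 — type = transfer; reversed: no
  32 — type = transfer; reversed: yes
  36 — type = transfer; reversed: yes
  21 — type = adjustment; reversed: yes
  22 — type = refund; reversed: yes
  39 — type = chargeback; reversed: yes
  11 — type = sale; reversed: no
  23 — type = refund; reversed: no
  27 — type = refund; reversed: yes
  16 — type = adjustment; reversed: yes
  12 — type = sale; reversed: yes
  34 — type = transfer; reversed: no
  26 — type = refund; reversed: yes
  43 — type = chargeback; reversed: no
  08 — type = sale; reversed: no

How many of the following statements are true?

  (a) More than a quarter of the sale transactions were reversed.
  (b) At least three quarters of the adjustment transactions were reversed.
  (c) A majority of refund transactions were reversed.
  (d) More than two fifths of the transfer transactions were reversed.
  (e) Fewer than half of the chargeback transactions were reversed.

(a) sale: |A| = 9, |A ∩ B| = 3; needs |A ∩ B| / |A| > 1/4 — true.
(b) adjustment: |A| = 6, |A ∩ B| = 5; needs |A ∩ B| / |A| ≥ 3/4 — true.
(c) refund: |A| = 8, |A ∩ B| = 4; needs |A ∩ B| > |A ∖ B| — false.
(d) transfer: |A| = 9, |A ∩ B| = 4; needs |A ∩ B| / |A| > 2/5 — true.
(e) chargeback: |A| = 6, |A ∩ B| = 2; needs |A ∩ B| < |A ∖ B| — true.

4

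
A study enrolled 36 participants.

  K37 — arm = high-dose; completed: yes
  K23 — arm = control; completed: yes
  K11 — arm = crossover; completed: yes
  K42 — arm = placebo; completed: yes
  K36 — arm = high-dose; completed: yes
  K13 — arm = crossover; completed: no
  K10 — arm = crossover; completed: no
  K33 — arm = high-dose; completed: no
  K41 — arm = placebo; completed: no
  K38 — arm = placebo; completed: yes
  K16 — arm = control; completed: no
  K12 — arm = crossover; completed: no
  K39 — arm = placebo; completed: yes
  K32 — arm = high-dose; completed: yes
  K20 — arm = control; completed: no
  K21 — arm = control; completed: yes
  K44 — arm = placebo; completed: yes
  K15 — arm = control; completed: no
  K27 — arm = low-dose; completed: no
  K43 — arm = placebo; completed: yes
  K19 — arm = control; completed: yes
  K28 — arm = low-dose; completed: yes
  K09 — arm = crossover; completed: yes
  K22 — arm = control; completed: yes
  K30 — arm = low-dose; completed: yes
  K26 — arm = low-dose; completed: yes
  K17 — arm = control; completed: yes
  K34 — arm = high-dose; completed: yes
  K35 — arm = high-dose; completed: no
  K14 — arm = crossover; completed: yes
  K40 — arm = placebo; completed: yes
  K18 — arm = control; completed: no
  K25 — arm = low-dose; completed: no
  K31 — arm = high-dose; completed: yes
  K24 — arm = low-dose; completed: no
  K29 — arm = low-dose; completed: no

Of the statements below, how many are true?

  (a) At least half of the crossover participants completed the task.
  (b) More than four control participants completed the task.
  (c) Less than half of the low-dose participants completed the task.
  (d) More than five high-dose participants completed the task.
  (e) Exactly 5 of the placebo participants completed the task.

(a) crossover: |A| = 6, |A ∩ B| = 3; needs |A ∩ B| ≥ |A ∖ B| — true.
(b) control: |A| = 9, |A ∩ B| = 5; needs |A ∩ B| > 4 — true.
(c) low-dose: |A| = 7, |A ∩ B| = 3; needs |A ∩ B| < |A ∖ B| — true.
(d) high-dose: |A| = 7, |A ∩ B| = 5; needs |A ∩ B| > 5 — false.
(e) placebo: |A| = 7, |A ∩ B| = 6; needs |A ∩ B| = 5 — false.

3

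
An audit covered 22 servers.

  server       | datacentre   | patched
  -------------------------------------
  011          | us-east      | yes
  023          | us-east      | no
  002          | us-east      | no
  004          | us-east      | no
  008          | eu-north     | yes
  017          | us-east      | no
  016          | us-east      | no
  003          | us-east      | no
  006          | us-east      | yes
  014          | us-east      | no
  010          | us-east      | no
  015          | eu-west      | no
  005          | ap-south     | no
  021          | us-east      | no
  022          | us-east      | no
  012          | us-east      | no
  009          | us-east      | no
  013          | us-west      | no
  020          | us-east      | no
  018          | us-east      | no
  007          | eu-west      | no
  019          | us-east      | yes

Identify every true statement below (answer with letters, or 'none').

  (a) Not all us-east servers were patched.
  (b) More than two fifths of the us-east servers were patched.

(a)

|A| = 17, |A ∩ B| = 3, |A ∖ B| = 14.
(a) A ⊄ B (|A ∖ B| ≥ 1): holds.
(b) |A ∩ B| / |A| > 2/5: fails.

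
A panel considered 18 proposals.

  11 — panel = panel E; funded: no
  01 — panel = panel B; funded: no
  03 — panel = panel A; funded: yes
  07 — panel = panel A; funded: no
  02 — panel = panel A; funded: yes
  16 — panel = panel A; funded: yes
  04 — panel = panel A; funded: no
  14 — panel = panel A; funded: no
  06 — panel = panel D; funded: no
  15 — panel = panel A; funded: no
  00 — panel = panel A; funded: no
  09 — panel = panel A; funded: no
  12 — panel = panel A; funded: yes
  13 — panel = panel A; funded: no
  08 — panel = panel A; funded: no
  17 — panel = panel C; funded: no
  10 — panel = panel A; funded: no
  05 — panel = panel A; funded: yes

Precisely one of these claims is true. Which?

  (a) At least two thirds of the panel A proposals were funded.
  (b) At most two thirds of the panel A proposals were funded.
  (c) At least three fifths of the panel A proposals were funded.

(b)

|A| = 14, |A ∩ B| = 5, |A ∖ B| = 9.
(a) requires |A ∩ B| / |A| ≥ 2/3: false.
(b) requires |A ∩ B| / |A| ≤ 2/3: true.
(c) requires |A ∩ B| / |A| ≥ 3/5: false.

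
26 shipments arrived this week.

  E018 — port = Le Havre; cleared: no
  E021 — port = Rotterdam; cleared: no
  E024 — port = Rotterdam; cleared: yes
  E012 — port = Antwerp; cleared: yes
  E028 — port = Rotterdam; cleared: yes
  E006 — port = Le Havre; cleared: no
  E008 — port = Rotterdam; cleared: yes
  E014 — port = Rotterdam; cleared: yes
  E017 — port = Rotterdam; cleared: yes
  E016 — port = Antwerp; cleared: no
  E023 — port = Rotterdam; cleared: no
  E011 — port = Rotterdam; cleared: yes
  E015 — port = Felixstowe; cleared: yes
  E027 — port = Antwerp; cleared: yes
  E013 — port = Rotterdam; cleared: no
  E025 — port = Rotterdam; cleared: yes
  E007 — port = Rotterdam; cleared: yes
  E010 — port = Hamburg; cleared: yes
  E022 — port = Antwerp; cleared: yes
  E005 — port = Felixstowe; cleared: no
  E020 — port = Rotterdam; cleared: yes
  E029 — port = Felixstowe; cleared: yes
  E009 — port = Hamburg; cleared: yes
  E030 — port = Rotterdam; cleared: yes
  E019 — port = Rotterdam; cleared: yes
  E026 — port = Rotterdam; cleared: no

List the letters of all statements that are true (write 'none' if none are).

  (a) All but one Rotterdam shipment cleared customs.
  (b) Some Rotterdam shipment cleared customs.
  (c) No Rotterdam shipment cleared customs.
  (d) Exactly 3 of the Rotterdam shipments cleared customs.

|A| = 15, |A ∩ B| = 11, |A ∖ B| = 4.
(a) |A ∖ B| = 1: fails.
(b) A ∩ B ≠ ∅ (|A ∩ B| ≥ 1): holds.
(c) A ∩ B = ∅ (|A ∩ B| = 0): fails.
(d) |A ∩ B| = 3: fails.

(b)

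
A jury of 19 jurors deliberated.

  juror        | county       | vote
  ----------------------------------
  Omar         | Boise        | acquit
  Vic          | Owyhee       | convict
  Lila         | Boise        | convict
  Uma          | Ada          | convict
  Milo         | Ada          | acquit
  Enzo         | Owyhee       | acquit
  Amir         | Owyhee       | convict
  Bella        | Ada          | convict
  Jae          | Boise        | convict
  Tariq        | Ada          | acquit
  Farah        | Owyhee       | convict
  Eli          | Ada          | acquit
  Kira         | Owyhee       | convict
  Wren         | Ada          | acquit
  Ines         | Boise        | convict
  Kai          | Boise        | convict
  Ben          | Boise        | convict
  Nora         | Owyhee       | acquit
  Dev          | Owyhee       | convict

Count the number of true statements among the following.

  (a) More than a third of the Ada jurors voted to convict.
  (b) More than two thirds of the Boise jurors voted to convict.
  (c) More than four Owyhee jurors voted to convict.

(a) Ada: |A| = 6, |A ∩ B| = 2; needs |A ∩ B| / |A| > 1/3 — false.
(b) Boise: |A| = 6, |A ∩ B| = 5; needs |A ∩ B| / |A| > 2/3 — true.
(c) Owyhee: |A| = 7, |A ∩ B| = 5; needs |A ∩ B| > 4 — true.

2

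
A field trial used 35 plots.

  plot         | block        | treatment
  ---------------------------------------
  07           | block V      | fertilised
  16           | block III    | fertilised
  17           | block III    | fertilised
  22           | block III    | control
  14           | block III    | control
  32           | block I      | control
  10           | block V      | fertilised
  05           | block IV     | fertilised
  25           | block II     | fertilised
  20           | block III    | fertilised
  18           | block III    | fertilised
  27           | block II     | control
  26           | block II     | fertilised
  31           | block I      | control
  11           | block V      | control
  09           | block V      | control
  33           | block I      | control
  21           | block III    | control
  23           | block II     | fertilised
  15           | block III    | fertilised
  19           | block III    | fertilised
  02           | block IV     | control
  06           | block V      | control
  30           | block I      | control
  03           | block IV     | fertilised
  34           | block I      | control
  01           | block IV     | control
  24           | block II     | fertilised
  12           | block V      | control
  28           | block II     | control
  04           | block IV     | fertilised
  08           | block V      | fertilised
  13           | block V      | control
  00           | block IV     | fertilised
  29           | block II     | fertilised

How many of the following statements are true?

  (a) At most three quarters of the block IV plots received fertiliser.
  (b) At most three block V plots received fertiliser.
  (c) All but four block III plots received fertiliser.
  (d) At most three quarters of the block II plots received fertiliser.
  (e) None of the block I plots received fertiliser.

4

(a) block IV: |A| = 6, |A ∩ B| = 4; needs |A ∩ B| / |A| ≤ 3/4 — true.
(b) block V: |A| = 8, |A ∩ B| = 3; needs |A ∩ B| ≤ 3 — true.
(c) block III: |A| = 9, |A ∩ B| = 6; needs |A ∖ B| = 4 — false.
(d) block II: |A| = 7, |A ∩ B| = 5; needs |A ∩ B| / |A| ≤ 3/4 — true.
(e) block I: |A| = 5, |A ∩ B| = 0; needs A ∩ B = ∅ (|A ∩ B| = 0) — true.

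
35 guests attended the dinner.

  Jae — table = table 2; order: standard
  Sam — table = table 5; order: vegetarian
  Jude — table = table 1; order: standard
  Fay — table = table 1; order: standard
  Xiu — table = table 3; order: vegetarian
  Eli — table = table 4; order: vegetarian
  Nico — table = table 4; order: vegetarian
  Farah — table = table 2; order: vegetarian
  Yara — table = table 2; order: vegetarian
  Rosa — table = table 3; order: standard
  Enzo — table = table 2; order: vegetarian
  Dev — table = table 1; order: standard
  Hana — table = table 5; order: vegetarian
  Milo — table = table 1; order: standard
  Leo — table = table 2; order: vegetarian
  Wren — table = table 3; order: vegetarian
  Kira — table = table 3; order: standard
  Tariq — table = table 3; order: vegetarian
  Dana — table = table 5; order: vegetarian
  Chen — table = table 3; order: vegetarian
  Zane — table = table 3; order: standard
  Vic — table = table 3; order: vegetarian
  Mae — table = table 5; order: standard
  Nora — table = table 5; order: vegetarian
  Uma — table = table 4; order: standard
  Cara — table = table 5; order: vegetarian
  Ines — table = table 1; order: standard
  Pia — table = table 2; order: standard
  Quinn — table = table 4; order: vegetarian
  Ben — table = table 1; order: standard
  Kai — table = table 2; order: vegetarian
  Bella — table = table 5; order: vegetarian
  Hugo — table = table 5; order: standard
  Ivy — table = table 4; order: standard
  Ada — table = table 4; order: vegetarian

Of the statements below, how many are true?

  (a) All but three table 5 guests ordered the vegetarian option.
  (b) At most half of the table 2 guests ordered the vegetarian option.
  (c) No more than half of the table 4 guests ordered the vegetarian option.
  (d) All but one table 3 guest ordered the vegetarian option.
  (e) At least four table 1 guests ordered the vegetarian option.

0

(a) table 5: |A| = 8, |A ∩ B| = 6; needs |A ∖ B| = 3 — false.
(b) table 2: |A| = 7, |A ∩ B| = 5; needs |A ∩ B| ≤ |A ∖ B| — false.
(c) table 4: |A| = 6, |A ∩ B| = 4; needs |A ∩ B| ≤ |A ∖ B| — false.
(d) table 3: |A| = 8, |A ∩ B| = 5; needs |A ∖ B| = 1 — false.
(e) table 1: |A| = 6, |A ∩ B| = 0; needs |A ∩ B| ≥ 4 — false.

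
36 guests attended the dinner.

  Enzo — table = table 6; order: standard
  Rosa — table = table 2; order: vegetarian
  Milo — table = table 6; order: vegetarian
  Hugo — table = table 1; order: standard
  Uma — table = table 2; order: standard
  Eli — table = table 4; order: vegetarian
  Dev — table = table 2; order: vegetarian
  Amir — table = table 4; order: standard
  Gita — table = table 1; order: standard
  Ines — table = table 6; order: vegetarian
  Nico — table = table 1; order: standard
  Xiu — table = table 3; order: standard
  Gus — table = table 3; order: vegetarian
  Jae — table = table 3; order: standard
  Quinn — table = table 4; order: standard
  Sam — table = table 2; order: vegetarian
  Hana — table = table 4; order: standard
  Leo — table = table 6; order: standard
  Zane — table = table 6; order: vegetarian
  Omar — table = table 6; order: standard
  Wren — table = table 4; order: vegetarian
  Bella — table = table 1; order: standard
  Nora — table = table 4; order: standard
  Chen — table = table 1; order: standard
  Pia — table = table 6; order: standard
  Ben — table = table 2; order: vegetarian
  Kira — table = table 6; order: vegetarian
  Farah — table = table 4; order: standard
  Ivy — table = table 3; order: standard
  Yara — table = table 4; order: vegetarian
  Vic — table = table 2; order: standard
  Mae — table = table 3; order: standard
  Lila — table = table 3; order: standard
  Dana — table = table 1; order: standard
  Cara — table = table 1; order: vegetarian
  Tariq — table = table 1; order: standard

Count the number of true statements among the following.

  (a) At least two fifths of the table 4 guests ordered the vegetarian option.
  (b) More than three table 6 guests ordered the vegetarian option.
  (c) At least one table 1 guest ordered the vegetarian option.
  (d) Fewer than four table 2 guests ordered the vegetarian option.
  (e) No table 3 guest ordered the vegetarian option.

2

(a) table 4: |A| = 8, |A ∩ B| = 3; needs |A ∩ B| / |A| ≥ 2/5 — false.
(b) table 6: |A| = 8, |A ∩ B| = 4; needs |A ∩ B| > 3 — true.
(c) table 1: |A| = 8, |A ∩ B| = 1; needs A ∩ B ≠ ∅ (|A ∩ B| ≥ 1) — true.
(d) table 2: |A| = 6, |A ∩ B| = 4; needs |A ∩ B| < 4 — false.
(e) table 3: |A| = 6, |A ∩ B| = 1; needs A ∩ B = ∅ (|A ∩ B| = 0) — false.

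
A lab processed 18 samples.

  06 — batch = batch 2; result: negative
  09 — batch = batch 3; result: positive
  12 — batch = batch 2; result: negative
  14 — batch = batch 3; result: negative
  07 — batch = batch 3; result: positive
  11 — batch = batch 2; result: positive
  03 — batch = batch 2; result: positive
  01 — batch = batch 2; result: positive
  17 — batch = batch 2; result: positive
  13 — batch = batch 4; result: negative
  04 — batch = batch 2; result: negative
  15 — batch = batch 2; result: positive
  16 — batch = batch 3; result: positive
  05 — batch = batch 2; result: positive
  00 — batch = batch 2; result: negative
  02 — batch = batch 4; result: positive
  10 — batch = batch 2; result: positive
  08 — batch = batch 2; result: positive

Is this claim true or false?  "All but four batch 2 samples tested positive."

'All but four batch 2 samples tested positive' holds iff |A ∖ B| = 4.
A (the restrictor) = {06, 12, 11, 03, 01, 17, 04, 15, 05, 00, 10, 08}, |A| = 12.
A ∖ B = {06, 12, 04, 00}, so |A ∖ B| = 4.
|A ∖ B| = 4, so the statement is true.

True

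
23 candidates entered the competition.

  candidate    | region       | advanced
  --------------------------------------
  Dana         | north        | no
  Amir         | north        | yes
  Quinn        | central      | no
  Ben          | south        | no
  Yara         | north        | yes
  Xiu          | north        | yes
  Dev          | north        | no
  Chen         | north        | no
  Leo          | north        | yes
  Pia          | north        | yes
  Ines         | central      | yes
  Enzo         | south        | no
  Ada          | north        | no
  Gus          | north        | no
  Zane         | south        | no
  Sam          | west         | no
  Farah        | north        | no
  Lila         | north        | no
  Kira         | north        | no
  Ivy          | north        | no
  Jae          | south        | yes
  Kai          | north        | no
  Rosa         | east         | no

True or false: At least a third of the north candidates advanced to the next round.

The determiner here denotes the relation: |A ∩ B| / |A| ≥ 1/3.
|A| = 15, |A ∩ B| = 5, |A ∖ B| = 10.
|A ∩ B|/|A| = 5/15, so the statement is true.

True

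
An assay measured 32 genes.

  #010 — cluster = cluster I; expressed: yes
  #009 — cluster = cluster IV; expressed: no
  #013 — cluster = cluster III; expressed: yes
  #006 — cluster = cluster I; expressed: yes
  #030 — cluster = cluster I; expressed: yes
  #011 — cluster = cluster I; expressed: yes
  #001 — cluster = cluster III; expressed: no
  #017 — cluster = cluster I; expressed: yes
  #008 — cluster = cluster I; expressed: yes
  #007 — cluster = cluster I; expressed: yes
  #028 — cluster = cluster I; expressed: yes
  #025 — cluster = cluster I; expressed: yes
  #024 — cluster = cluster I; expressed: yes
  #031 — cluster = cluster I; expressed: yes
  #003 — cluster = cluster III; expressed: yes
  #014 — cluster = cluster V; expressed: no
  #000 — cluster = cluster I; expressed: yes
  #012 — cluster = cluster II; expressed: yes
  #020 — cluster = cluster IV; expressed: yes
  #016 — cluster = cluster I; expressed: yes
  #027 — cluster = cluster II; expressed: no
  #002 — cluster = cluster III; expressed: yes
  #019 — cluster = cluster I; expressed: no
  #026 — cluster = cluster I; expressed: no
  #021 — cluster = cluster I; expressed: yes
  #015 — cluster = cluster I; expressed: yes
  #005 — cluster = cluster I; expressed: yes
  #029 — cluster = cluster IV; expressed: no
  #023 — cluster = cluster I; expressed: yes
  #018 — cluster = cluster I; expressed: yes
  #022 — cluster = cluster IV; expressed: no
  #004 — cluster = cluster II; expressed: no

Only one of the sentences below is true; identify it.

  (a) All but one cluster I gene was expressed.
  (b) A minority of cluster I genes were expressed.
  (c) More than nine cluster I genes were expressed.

(c)

|A| = 20, |A ∩ B| = 18, |A ∖ B| = 2.
(a) requires |A ∖ B| = 1: false.
(b) requires |A ∩ B| < |A ∖ B|: false.
(c) requires |A ∩ B| > 9: true.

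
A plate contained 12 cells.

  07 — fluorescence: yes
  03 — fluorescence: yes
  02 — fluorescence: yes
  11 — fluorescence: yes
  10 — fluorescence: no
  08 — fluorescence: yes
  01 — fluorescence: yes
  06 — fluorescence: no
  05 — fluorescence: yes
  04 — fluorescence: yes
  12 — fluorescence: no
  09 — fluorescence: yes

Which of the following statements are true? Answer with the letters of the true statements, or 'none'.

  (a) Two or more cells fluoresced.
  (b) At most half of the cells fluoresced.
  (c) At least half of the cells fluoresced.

|A| = 12, |A ∩ B| = 9, |A ∖ B| = 3.
(a) |A ∩ B| ≥ 2: holds.
(b) |A ∩ B| ≤ |A ∖ B|: fails.
(c) |A ∩ B| ≥ |A ∖ B|: holds.

(a), (c)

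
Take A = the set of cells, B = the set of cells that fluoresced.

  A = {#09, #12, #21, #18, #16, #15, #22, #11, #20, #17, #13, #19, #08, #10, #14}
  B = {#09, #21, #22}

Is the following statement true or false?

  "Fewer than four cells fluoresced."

True

'Fewer than four cells fluoresced' holds iff |A ∩ B| < 4.
|A| = 15, |A ∩ B| = 3, |A ∖ B| = 12.
|A ∩ B| = 3, so the statement is true.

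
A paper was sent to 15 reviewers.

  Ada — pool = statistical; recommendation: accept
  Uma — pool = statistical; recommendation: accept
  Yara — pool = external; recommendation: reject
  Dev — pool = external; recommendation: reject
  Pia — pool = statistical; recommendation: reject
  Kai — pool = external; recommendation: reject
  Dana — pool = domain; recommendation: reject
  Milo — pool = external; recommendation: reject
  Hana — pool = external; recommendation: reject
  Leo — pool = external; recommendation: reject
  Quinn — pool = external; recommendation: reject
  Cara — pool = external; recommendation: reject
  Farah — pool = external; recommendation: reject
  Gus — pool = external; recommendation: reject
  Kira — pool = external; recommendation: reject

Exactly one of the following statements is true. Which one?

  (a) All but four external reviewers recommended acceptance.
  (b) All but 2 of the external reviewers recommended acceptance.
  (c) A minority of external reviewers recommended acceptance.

(c)

|A| = 11, |A ∩ B| = 0, |A ∖ B| = 11.
(a) requires |A ∖ B| = 4: false.
(b) requires |A ∖ B| = 2: false.
(c) requires |A ∩ B| < |A ∖ B|: true.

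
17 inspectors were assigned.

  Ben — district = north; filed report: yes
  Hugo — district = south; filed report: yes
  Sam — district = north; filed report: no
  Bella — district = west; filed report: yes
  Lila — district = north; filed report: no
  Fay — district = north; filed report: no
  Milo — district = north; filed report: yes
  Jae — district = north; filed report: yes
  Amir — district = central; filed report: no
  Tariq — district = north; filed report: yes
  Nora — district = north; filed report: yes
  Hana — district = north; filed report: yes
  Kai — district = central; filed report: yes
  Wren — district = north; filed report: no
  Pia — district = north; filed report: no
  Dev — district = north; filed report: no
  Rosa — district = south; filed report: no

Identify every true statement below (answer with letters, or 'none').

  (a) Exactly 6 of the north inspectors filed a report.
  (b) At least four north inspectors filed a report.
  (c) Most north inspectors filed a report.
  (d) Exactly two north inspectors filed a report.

(a), (b)

|A| = 12, |A ∩ B| = 6, |A ∖ B| = 6.
(a) |A ∩ B| = 6: holds.
(b) |A ∩ B| ≥ 4: holds.
(c) |A ∩ B| > |A ∖ B|: fails.
(d) |A ∩ B| = 2: fails.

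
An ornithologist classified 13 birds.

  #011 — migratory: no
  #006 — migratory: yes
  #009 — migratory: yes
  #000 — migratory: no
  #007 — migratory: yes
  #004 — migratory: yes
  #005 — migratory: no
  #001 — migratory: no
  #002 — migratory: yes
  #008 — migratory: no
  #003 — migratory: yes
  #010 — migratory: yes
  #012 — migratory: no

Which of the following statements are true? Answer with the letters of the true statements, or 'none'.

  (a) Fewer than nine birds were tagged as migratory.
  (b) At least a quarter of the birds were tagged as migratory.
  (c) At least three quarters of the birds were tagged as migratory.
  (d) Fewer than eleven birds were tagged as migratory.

(a), (b), (d)

|A| = 13, |A ∩ B| = 7, |A ∖ B| = 6.
(a) |A ∩ B| < 9: holds.
(b) |A ∩ B| / |A| ≥ 1/4: holds.
(c) |A ∩ B| / |A| ≥ 3/4: fails.
(d) |A ∩ B| < 11: holds.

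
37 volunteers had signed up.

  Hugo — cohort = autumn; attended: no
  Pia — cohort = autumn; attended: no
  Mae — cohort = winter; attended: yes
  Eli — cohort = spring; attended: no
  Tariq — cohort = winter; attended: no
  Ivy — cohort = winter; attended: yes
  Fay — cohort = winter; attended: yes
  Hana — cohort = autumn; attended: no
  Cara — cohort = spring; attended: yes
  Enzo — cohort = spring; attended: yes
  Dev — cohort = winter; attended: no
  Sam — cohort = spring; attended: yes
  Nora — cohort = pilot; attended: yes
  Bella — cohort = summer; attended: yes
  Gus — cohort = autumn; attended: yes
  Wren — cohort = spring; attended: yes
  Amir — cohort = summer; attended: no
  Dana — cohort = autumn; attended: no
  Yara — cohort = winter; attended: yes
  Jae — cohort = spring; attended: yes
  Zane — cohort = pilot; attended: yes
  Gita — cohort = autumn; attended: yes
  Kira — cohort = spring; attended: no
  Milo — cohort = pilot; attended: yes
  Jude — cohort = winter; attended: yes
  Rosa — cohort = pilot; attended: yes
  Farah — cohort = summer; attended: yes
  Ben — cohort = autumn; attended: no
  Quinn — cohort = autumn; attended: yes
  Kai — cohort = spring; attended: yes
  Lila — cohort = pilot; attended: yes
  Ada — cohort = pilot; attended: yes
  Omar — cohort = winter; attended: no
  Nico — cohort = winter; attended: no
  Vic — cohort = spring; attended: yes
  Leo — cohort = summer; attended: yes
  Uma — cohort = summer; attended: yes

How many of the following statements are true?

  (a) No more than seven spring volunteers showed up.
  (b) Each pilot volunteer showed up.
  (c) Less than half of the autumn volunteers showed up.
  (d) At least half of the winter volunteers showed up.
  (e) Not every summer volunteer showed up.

5

(a) spring: |A| = 9, |A ∩ B| = 7; needs |A ∩ B| ≤ 7 — true.
(b) pilot: |A| = 6, |A ∩ B| = 6; needs A ⊆ B, i.e. every element of A is in B (|A ∖ B| = 0) — true.
(c) autumn: |A| = 8, |A ∩ B| = 3; needs |A ∩ B| < |A ∖ B| — true.
(d) winter: |A| = 9, |A ∩ B| = 5; needs |A ∩ B| ≥ |A ∖ B| — true.
(e) summer: |A| = 5, |A ∩ B| = 4; needs A ⊄ B (|A ∖ B| ≥ 1) — true.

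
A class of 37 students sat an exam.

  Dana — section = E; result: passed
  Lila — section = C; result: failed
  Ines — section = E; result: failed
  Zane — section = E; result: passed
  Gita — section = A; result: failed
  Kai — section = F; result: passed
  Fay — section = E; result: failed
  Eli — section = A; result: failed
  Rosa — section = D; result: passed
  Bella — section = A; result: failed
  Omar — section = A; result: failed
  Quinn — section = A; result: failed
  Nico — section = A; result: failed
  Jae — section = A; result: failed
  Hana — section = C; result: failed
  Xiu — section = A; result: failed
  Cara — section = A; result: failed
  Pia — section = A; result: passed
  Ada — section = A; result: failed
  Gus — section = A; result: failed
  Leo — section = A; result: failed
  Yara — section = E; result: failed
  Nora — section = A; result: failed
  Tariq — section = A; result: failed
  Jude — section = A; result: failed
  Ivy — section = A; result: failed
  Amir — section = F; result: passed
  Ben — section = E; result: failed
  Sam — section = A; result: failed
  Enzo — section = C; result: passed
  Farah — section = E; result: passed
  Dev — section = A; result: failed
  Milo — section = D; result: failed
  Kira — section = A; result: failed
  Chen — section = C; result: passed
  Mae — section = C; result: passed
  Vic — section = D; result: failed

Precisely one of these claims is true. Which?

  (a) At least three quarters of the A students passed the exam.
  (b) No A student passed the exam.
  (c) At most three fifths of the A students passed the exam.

|A| = 20, |A ∩ B| = 1, |A ∖ B| = 19.
(a) requires |A ∩ B| / |A| ≥ 3/4: false.
(b) requires A ∩ B = ∅ (|A ∩ B| = 0): false.
(c) requires |A ∩ B| / |A| ≤ 3/5: true.

(c)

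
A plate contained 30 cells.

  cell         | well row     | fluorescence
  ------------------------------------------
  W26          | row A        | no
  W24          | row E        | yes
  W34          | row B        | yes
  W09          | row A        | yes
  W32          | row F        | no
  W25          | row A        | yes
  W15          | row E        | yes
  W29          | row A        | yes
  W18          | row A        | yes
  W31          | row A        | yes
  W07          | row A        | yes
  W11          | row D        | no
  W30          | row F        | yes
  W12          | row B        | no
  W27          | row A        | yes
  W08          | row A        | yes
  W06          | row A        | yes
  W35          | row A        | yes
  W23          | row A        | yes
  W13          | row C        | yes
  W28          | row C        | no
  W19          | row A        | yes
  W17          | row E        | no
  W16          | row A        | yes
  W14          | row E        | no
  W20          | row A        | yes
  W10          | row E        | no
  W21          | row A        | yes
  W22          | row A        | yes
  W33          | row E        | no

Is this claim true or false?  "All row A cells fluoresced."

'All row A cells fluoresced' holds iff A ⊆ B, i.e. every element of A is in B (|A ∖ B| = 0).
|A| = 17, |A ∩ B| = 16, |A ∖ B| = 1.
So the statement is false.

False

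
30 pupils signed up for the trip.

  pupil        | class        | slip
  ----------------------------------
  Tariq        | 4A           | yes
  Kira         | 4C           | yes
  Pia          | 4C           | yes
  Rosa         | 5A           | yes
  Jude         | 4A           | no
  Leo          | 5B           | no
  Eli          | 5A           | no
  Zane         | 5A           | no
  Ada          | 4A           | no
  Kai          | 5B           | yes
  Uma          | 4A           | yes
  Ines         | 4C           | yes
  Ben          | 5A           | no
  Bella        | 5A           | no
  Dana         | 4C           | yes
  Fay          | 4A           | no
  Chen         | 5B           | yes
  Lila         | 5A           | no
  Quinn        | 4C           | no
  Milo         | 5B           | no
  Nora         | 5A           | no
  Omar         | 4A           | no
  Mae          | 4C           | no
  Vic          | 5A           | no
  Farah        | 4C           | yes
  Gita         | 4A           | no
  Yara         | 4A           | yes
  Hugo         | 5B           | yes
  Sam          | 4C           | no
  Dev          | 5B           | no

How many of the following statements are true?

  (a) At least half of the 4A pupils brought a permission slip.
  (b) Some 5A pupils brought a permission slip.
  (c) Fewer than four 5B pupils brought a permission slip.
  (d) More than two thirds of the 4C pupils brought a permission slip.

(a) 4A: |A| = 8, |A ∩ B| = 3; needs |A ∩ B| ≥ |A ∖ B| — false.
(b) 5A: |A| = 8, |A ∩ B| = 1; needs A ∩ B ≠ ∅ (|A ∩ B| ≥ 1) — true.
(c) 5B: |A| = 6, |A ∩ B| = 3; needs |A ∩ B| < 4 — true.
(d) 4C: |A| = 8, |A ∩ B| = 5; needs |A ∩ B| / |A| > 2/3 — false.

2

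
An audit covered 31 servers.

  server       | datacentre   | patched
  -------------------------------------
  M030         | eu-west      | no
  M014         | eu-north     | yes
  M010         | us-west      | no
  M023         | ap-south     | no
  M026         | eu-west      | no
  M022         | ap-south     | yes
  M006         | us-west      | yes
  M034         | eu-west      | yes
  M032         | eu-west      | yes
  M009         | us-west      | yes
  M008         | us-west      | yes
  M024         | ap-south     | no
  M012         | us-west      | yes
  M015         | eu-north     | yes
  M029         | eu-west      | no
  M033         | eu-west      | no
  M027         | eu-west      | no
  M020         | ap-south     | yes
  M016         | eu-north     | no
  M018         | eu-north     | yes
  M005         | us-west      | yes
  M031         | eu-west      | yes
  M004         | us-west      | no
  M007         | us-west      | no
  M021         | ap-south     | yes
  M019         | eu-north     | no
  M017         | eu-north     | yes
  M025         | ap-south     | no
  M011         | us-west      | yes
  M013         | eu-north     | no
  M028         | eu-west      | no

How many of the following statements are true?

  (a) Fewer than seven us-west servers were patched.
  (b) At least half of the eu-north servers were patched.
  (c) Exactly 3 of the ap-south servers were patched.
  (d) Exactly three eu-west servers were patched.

(a) us-west: |A| = 9, |A ∩ B| = 6; needs |A ∩ B| < 7 — true.
(b) eu-north: |A| = 7, |A ∩ B| = 4; needs |A ∩ B| ≥ |A ∖ B| — true.
(c) ap-south: |A| = 6, |A ∩ B| = 3; needs |A ∩ B| = 3 — true.
(d) eu-west: |A| = 9, |A ∩ B| = 3; needs |A ∩ B| = 3 — true.

4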